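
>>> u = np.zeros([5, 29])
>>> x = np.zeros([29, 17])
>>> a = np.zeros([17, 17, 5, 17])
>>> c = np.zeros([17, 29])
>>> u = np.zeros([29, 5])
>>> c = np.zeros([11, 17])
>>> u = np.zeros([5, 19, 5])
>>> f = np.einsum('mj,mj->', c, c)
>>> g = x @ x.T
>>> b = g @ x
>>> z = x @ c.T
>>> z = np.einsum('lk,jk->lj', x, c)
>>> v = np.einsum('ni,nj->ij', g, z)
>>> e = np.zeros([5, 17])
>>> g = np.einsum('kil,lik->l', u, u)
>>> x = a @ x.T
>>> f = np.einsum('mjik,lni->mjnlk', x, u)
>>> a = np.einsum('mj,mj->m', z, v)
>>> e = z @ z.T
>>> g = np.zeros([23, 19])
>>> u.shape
(5, 19, 5)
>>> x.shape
(17, 17, 5, 29)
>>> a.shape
(29,)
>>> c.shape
(11, 17)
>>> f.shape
(17, 17, 19, 5, 29)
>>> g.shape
(23, 19)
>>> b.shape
(29, 17)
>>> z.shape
(29, 11)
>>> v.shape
(29, 11)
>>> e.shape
(29, 29)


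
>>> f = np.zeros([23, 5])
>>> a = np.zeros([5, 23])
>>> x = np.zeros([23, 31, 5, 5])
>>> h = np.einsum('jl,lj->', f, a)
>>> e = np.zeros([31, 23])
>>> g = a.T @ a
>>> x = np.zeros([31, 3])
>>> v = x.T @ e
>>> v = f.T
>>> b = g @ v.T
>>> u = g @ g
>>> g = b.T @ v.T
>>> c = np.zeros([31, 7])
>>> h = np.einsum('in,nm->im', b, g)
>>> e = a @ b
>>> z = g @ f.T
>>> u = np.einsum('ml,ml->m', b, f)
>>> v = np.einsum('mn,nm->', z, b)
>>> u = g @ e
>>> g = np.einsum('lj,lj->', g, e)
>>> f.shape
(23, 5)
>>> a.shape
(5, 23)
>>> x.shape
(31, 3)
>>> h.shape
(23, 5)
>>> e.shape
(5, 5)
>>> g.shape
()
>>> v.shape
()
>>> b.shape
(23, 5)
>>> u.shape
(5, 5)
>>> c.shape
(31, 7)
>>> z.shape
(5, 23)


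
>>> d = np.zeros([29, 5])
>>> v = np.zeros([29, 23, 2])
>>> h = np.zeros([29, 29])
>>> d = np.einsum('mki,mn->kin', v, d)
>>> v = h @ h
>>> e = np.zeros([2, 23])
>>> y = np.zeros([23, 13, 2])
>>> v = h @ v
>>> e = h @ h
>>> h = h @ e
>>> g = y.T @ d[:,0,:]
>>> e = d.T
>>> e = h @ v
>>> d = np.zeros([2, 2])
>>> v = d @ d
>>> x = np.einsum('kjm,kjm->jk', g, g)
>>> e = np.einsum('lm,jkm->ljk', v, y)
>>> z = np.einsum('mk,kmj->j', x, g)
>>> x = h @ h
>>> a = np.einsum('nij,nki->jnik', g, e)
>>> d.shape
(2, 2)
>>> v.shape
(2, 2)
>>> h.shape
(29, 29)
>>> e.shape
(2, 23, 13)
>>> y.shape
(23, 13, 2)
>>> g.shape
(2, 13, 5)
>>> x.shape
(29, 29)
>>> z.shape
(5,)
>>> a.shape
(5, 2, 13, 23)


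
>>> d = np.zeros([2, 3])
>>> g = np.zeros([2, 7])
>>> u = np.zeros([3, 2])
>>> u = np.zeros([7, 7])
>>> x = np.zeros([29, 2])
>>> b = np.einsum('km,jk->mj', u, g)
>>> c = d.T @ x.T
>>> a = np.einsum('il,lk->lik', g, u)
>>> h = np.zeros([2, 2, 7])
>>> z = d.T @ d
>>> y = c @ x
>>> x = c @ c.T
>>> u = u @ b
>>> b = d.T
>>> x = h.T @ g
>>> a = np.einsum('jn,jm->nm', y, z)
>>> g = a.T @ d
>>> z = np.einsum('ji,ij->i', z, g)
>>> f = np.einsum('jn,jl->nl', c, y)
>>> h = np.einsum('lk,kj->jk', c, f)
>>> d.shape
(2, 3)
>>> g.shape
(3, 3)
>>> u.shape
(7, 2)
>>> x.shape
(7, 2, 7)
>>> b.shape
(3, 2)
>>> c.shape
(3, 29)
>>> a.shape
(2, 3)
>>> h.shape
(2, 29)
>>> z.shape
(3,)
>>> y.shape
(3, 2)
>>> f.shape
(29, 2)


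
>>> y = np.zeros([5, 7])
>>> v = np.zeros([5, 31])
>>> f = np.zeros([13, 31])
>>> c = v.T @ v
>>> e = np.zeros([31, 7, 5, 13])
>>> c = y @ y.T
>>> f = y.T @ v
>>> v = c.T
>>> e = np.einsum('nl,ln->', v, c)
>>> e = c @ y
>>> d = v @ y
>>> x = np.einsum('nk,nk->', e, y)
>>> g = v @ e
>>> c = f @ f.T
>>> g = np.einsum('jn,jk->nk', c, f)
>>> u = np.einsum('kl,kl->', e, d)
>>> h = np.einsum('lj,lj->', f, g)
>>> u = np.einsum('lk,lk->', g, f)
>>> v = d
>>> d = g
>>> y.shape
(5, 7)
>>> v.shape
(5, 7)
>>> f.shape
(7, 31)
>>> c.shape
(7, 7)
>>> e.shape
(5, 7)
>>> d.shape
(7, 31)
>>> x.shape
()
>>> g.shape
(7, 31)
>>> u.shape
()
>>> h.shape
()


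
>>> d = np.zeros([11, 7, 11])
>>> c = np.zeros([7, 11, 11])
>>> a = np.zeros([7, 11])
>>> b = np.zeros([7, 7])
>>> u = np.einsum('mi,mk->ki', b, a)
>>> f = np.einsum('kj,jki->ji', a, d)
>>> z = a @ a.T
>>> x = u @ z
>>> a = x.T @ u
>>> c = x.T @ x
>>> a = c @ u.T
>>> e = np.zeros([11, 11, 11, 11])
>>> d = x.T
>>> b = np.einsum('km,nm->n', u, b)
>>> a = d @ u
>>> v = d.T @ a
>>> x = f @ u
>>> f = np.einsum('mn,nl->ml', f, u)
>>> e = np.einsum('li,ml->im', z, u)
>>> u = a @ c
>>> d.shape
(7, 11)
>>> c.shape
(7, 7)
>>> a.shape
(7, 7)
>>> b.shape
(7,)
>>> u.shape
(7, 7)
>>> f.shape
(11, 7)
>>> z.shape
(7, 7)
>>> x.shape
(11, 7)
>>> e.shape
(7, 11)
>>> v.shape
(11, 7)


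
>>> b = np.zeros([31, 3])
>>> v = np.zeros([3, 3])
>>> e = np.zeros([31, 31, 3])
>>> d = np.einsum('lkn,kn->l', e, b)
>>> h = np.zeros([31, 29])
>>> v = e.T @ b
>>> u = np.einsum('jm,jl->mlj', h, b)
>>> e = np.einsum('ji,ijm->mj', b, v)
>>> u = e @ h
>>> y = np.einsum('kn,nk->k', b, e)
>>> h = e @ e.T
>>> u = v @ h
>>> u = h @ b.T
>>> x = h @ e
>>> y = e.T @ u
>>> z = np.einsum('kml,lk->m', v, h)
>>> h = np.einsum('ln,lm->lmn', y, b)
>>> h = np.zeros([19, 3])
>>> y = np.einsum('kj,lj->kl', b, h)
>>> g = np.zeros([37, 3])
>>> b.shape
(31, 3)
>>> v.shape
(3, 31, 3)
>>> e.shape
(3, 31)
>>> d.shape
(31,)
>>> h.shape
(19, 3)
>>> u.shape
(3, 31)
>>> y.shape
(31, 19)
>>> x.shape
(3, 31)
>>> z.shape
(31,)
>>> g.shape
(37, 3)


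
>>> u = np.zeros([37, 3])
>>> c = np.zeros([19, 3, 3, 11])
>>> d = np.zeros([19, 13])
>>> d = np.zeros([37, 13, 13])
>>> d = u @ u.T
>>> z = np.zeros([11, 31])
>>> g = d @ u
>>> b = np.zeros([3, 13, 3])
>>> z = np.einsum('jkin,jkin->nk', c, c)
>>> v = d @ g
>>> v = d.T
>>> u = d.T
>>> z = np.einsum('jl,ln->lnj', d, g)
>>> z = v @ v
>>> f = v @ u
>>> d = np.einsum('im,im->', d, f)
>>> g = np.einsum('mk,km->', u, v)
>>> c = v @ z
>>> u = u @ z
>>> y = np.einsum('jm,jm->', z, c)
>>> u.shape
(37, 37)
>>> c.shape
(37, 37)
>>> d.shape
()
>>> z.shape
(37, 37)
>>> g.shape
()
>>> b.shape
(3, 13, 3)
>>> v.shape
(37, 37)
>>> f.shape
(37, 37)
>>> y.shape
()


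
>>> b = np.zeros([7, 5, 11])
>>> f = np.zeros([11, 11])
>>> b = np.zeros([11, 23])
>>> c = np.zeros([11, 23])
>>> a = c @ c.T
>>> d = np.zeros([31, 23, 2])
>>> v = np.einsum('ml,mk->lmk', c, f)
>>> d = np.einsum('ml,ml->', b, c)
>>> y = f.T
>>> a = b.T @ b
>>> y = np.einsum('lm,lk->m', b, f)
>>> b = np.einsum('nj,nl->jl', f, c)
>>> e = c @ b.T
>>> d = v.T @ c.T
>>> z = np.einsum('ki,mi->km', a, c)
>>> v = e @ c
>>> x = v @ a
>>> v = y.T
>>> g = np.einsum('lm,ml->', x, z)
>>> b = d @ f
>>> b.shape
(11, 11, 11)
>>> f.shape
(11, 11)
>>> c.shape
(11, 23)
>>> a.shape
(23, 23)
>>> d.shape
(11, 11, 11)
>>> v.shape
(23,)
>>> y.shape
(23,)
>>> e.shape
(11, 11)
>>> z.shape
(23, 11)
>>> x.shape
(11, 23)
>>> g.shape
()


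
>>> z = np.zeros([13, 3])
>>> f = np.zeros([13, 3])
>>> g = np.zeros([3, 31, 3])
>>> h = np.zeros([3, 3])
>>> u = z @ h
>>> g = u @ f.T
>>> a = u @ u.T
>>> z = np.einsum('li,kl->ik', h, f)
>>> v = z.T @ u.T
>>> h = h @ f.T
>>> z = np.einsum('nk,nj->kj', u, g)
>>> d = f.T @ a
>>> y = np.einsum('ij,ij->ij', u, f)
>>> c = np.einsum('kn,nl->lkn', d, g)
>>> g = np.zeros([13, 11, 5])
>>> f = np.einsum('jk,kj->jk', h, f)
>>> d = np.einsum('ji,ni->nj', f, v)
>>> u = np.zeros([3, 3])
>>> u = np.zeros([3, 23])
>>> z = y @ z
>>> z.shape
(13, 13)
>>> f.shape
(3, 13)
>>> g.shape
(13, 11, 5)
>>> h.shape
(3, 13)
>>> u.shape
(3, 23)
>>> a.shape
(13, 13)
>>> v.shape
(13, 13)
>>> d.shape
(13, 3)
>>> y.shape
(13, 3)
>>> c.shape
(13, 3, 13)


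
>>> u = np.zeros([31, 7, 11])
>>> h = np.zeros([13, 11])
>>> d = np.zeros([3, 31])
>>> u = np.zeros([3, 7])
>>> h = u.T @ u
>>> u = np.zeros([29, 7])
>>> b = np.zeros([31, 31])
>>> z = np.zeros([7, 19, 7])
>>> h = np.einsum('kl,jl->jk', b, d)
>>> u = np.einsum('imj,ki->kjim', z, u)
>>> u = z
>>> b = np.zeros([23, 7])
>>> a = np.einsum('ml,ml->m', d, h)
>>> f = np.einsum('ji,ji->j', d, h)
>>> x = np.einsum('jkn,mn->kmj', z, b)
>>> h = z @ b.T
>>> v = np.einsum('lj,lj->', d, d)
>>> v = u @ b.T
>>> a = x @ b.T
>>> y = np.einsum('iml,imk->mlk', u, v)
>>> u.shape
(7, 19, 7)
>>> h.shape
(7, 19, 23)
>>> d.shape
(3, 31)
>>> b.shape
(23, 7)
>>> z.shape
(7, 19, 7)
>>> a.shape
(19, 23, 23)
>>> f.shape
(3,)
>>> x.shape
(19, 23, 7)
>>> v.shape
(7, 19, 23)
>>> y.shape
(19, 7, 23)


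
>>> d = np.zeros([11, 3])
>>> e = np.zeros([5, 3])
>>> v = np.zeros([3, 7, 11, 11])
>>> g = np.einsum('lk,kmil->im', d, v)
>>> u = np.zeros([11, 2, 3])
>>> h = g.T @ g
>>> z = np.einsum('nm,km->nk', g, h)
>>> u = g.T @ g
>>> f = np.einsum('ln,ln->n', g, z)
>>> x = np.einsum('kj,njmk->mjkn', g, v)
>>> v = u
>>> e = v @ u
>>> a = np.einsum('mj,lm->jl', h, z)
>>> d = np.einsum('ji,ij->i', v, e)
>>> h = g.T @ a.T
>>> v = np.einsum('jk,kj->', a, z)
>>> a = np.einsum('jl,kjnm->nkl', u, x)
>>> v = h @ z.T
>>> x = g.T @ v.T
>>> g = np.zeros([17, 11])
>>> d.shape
(7,)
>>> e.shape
(7, 7)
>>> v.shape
(7, 11)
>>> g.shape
(17, 11)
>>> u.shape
(7, 7)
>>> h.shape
(7, 7)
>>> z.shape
(11, 7)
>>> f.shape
(7,)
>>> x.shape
(7, 7)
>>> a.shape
(11, 11, 7)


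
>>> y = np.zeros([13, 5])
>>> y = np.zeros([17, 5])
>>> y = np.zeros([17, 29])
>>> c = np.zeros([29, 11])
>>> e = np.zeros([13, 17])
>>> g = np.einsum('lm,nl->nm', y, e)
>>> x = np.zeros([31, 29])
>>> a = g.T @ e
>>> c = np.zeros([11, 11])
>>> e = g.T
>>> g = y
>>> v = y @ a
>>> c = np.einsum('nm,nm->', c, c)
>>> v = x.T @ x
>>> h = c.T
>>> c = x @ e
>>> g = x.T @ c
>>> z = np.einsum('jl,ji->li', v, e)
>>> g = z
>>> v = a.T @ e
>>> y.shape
(17, 29)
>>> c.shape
(31, 13)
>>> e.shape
(29, 13)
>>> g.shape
(29, 13)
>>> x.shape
(31, 29)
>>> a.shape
(29, 17)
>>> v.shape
(17, 13)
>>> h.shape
()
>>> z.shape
(29, 13)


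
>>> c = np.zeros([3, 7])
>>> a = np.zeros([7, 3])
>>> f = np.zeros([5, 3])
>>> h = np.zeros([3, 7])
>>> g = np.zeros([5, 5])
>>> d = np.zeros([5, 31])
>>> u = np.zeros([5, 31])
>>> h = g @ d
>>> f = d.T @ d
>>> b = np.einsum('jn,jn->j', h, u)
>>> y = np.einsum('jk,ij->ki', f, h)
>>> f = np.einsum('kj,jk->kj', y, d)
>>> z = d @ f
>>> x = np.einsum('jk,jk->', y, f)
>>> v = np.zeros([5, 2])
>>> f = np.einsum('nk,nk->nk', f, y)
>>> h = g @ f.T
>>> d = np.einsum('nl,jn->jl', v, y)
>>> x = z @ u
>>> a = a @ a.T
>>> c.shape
(3, 7)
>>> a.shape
(7, 7)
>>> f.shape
(31, 5)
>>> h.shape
(5, 31)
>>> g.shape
(5, 5)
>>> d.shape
(31, 2)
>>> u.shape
(5, 31)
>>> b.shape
(5,)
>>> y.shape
(31, 5)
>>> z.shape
(5, 5)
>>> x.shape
(5, 31)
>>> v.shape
(5, 2)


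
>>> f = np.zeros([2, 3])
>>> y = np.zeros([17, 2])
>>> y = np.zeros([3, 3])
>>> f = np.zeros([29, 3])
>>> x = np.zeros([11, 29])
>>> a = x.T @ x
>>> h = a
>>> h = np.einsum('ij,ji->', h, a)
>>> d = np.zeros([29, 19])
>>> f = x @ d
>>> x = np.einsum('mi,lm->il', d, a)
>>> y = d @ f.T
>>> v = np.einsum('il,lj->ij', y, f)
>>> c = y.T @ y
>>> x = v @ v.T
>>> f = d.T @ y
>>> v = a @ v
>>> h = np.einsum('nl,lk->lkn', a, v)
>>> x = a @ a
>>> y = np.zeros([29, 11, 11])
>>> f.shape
(19, 11)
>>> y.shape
(29, 11, 11)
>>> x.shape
(29, 29)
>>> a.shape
(29, 29)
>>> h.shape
(29, 19, 29)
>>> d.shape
(29, 19)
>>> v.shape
(29, 19)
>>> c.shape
(11, 11)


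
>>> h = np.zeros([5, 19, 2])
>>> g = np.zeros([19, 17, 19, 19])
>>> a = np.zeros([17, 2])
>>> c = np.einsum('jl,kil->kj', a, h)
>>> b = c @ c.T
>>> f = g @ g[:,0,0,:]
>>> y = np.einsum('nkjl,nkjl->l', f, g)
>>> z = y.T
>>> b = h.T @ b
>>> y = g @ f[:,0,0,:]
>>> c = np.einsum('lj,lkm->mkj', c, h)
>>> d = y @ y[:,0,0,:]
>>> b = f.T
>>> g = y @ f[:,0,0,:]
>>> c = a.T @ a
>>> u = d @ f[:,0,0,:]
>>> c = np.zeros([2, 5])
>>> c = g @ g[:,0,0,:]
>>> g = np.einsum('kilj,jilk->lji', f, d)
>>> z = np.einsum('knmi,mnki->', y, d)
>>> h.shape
(5, 19, 2)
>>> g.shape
(19, 19, 17)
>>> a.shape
(17, 2)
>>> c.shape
(19, 17, 19, 19)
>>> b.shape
(19, 19, 17, 19)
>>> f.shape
(19, 17, 19, 19)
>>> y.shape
(19, 17, 19, 19)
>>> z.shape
()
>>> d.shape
(19, 17, 19, 19)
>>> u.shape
(19, 17, 19, 19)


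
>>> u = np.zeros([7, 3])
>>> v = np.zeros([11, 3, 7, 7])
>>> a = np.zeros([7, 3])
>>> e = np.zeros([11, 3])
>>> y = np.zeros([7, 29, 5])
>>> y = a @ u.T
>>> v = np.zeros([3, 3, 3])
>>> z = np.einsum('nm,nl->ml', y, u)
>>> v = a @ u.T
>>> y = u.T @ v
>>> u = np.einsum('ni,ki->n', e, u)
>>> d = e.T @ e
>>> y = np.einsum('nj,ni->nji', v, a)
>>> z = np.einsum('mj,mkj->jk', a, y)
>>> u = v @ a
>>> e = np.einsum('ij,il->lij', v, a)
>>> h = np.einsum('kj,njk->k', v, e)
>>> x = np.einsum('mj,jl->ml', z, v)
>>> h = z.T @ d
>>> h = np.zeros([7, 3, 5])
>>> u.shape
(7, 3)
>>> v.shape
(7, 7)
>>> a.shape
(7, 3)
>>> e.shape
(3, 7, 7)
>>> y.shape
(7, 7, 3)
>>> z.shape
(3, 7)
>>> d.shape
(3, 3)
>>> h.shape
(7, 3, 5)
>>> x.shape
(3, 7)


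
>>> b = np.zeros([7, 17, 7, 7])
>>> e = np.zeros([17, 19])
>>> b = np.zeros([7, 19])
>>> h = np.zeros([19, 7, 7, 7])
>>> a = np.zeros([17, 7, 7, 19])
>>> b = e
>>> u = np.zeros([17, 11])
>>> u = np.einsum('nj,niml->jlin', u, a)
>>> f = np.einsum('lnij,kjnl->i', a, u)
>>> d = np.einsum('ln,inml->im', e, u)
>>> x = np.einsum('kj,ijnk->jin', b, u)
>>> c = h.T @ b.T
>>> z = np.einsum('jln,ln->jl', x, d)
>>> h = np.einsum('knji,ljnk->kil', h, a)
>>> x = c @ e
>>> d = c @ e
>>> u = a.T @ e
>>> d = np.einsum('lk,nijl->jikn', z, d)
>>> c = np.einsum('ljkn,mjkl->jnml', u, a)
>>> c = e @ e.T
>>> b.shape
(17, 19)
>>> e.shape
(17, 19)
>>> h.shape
(19, 7, 17)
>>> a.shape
(17, 7, 7, 19)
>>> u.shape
(19, 7, 7, 19)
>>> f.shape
(7,)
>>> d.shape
(7, 7, 11, 7)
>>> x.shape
(7, 7, 7, 19)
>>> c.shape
(17, 17)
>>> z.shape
(19, 11)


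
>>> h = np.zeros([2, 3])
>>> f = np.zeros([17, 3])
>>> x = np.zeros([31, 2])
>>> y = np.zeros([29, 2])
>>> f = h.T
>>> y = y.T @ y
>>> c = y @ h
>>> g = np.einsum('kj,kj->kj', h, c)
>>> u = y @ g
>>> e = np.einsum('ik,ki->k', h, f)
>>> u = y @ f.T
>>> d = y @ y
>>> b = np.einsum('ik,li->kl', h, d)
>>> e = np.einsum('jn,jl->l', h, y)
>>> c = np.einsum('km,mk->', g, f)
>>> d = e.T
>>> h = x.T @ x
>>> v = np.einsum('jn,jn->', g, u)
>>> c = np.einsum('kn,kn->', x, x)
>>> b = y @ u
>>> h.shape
(2, 2)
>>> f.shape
(3, 2)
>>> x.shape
(31, 2)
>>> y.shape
(2, 2)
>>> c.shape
()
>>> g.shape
(2, 3)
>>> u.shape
(2, 3)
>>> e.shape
(2,)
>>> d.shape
(2,)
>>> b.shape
(2, 3)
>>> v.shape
()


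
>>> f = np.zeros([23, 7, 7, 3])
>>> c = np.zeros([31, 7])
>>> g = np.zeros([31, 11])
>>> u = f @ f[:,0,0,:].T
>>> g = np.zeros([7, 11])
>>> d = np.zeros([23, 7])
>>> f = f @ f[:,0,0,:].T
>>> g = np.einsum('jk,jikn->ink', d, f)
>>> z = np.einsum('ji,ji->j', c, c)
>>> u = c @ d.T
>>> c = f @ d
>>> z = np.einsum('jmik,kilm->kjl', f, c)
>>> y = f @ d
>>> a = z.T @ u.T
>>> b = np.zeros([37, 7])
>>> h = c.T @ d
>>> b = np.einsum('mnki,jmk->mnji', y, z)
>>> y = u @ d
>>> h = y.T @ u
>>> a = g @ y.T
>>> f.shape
(23, 7, 7, 23)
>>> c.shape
(23, 7, 7, 7)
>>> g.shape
(7, 23, 7)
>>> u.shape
(31, 23)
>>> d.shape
(23, 7)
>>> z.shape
(23, 23, 7)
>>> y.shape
(31, 7)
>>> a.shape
(7, 23, 31)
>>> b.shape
(23, 7, 23, 7)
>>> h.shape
(7, 23)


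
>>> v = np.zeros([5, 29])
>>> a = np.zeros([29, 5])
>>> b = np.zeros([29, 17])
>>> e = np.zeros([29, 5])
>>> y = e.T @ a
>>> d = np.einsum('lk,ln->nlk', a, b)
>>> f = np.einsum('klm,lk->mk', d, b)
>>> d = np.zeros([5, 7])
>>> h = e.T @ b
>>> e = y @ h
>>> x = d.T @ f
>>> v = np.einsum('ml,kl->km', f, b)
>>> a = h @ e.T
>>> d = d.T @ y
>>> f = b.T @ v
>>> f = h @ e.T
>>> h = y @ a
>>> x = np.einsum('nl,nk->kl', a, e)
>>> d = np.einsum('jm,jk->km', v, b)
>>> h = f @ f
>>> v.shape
(29, 5)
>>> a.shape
(5, 5)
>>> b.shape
(29, 17)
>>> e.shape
(5, 17)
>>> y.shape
(5, 5)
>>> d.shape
(17, 5)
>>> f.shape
(5, 5)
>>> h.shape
(5, 5)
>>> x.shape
(17, 5)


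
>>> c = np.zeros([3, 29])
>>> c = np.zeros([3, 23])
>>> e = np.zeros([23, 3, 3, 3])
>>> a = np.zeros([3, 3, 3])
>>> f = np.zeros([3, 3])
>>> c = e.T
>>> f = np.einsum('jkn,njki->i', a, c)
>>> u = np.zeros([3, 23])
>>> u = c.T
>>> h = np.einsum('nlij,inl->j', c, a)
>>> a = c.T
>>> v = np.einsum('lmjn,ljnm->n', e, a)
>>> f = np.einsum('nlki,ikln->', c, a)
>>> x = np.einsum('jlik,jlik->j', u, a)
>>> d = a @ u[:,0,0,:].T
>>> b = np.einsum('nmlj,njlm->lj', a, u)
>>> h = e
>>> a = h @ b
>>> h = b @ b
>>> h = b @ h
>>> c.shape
(3, 3, 3, 23)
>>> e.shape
(23, 3, 3, 3)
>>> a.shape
(23, 3, 3, 3)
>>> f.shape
()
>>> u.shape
(23, 3, 3, 3)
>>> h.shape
(3, 3)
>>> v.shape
(3,)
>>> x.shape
(23,)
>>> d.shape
(23, 3, 3, 23)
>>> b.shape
(3, 3)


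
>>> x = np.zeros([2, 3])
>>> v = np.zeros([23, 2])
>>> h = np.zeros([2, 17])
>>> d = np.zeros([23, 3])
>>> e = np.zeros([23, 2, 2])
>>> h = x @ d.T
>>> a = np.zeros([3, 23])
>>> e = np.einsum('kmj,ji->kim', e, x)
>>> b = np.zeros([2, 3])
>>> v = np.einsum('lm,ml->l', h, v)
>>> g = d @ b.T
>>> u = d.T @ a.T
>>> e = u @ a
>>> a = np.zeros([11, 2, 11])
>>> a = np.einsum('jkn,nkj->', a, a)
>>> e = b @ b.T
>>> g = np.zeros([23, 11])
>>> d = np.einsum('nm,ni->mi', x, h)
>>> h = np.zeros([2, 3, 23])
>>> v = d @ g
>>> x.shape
(2, 3)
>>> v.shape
(3, 11)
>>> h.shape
(2, 3, 23)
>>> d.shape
(3, 23)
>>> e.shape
(2, 2)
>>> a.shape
()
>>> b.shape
(2, 3)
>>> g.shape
(23, 11)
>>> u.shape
(3, 3)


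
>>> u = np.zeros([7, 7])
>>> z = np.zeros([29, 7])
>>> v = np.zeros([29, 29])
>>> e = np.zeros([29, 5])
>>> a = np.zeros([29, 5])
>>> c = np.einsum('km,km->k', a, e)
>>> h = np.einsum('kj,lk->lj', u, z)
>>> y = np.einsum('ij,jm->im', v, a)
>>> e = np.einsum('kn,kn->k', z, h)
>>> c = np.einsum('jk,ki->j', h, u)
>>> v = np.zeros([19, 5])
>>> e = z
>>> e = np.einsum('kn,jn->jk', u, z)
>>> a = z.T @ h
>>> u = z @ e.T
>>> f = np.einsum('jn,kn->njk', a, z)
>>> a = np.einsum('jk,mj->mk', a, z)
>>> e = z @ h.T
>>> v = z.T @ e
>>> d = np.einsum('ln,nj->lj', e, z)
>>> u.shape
(29, 29)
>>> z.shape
(29, 7)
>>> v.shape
(7, 29)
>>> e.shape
(29, 29)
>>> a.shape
(29, 7)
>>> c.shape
(29,)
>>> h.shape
(29, 7)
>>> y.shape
(29, 5)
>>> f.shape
(7, 7, 29)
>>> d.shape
(29, 7)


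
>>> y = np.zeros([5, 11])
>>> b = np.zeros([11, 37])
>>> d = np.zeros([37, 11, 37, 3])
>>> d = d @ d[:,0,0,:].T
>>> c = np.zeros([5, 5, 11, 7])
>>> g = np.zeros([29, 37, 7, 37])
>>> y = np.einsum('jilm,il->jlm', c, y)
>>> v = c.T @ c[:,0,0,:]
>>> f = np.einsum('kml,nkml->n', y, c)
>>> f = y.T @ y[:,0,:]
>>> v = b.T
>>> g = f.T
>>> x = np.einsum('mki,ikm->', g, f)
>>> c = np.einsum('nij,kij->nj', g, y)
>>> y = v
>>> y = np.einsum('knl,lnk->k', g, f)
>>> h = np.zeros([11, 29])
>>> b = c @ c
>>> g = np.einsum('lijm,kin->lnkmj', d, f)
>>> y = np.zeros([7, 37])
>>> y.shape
(7, 37)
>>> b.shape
(7, 7)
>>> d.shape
(37, 11, 37, 37)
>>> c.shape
(7, 7)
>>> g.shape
(37, 7, 7, 37, 37)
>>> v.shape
(37, 11)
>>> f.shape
(7, 11, 7)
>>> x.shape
()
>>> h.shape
(11, 29)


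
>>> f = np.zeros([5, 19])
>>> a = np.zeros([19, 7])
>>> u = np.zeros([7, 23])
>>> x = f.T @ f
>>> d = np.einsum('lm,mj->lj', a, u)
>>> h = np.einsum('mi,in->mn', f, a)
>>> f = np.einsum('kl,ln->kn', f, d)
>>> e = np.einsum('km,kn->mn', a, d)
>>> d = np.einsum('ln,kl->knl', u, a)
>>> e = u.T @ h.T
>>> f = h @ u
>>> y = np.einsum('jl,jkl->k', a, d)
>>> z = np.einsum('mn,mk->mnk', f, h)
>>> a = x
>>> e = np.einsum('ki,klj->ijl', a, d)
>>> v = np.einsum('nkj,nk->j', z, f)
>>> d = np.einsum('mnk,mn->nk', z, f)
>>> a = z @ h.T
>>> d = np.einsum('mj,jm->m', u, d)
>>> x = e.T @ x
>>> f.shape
(5, 23)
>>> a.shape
(5, 23, 5)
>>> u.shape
(7, 23)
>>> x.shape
(23, 7, 19)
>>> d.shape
(7,)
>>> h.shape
(5, 7)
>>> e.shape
(19, 7, 23)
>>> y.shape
(23,)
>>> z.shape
(5, 23, 7)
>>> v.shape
(7,)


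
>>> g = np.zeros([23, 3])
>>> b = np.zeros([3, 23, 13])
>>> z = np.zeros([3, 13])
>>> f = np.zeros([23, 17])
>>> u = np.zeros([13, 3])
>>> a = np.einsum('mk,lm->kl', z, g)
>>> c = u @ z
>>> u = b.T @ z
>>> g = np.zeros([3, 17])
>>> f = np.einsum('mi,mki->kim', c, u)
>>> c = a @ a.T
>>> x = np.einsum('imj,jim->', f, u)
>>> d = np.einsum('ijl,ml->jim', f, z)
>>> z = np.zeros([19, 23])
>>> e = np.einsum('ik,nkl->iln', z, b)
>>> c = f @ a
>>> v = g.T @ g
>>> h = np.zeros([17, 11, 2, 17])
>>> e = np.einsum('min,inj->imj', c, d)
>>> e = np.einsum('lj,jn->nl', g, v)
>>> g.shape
(3, 17)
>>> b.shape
(3, 23, 13)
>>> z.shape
(19, 23)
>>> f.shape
(23, 13, 13)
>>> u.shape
(13, 23, 13)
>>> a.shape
(13, 23)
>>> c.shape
(23, 13, 23)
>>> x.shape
()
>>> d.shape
(13, 23, 3)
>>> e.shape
(17, 3)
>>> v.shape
(17, 17)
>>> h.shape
(17, 11, 2, 17)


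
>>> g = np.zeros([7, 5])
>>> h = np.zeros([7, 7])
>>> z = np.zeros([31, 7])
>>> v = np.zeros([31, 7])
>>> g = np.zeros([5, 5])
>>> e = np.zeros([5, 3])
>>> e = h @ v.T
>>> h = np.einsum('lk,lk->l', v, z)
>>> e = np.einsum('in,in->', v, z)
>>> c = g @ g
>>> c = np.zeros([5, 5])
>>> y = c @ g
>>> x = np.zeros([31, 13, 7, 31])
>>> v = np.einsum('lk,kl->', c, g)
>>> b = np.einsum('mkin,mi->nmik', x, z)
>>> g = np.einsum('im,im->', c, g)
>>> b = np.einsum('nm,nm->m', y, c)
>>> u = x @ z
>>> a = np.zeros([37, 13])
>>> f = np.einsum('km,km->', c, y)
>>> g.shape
()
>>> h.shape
(31,)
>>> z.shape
(31, 7)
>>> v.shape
()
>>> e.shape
()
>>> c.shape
(5, 5)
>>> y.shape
(5, 5)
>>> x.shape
(31, 13, 7, 31)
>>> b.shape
(5,)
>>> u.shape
(31, 13, 7, 7)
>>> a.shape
(37, 13)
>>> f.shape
()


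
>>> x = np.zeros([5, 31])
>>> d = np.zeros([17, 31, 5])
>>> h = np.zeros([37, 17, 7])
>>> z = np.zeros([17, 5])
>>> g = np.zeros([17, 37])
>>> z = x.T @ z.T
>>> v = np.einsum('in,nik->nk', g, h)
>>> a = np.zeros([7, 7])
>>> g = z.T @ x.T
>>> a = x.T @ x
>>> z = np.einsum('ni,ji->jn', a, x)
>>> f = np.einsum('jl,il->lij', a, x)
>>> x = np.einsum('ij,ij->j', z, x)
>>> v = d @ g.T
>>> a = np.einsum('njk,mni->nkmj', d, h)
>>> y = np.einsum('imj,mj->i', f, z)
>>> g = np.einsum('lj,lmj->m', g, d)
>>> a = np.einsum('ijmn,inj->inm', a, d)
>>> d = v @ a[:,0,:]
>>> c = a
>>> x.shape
(31,)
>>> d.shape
(17, 31, 37)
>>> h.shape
(37, 17, 7)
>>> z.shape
(5, 31)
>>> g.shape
(31,)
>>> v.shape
(17, 31, 17)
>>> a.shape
(17, 31, 37)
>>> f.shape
(31, 5, 31)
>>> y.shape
(31,)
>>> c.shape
(17, 31, 37)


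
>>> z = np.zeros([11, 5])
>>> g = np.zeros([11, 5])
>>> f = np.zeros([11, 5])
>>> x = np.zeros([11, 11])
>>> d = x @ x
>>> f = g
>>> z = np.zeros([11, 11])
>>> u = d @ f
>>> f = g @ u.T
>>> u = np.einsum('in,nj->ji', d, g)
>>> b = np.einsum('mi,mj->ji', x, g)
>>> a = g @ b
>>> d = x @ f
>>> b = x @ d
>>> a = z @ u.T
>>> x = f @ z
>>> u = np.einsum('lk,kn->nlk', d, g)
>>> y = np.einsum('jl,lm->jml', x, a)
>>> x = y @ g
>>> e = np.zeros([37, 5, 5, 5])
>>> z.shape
(11, 11)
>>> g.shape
(11, 5)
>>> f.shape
(11, 11)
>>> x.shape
(11, 5, 5)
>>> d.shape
(11, 11)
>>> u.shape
(5, 11, 11)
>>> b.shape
(11, 11)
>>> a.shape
(11, 5)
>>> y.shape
(11, 5, 11)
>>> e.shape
(37, 5, 5, 5)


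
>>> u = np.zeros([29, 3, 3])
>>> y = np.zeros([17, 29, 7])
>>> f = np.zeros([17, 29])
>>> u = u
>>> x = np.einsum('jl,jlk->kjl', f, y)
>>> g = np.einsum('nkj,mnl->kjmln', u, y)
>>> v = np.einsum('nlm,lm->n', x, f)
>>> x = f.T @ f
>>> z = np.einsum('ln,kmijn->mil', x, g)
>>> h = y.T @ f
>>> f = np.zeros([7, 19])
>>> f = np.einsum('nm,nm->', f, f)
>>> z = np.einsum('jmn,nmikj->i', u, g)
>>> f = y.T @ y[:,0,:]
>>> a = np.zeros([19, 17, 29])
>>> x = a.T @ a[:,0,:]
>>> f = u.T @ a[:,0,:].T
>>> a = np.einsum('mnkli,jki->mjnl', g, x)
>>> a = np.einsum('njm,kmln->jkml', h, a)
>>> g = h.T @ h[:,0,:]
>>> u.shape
(29, 3, 3)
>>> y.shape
(17, 29, 7)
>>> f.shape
(3, 3, 19)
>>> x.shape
(29, 17, 29)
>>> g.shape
(29, 29, 29)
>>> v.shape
(7,)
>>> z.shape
(17,)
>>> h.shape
(7, 29, 29)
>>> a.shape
(29, 3, 29, 3)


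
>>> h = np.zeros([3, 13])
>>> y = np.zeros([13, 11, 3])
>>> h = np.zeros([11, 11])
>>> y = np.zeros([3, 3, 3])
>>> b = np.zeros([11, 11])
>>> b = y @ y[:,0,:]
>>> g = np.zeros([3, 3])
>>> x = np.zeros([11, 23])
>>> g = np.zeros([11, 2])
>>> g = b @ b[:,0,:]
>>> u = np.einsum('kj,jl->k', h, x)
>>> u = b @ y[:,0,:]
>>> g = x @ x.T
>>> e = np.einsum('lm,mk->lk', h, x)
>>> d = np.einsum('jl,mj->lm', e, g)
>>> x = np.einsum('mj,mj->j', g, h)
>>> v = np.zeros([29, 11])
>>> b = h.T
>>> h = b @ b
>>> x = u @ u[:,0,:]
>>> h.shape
(11, 11)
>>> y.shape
(3, 3, 3)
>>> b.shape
(11, 11)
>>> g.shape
(11, 11)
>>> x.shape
(3, 3, 3)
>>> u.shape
(3, 3, 3)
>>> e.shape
(11, 23)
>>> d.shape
(23, 11)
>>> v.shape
(29, 11)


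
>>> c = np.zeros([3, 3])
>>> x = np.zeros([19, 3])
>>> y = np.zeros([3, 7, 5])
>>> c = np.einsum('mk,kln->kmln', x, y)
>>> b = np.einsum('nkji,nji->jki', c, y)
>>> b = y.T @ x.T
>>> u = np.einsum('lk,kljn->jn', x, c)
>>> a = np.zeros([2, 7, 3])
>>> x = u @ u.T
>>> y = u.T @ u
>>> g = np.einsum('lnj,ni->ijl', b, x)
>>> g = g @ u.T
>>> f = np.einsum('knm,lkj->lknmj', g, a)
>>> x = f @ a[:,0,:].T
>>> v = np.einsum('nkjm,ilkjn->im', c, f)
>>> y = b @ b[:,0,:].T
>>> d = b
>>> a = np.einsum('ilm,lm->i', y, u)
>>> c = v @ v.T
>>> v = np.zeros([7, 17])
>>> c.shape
(2, 2)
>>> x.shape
(2, 7, 19, 7, 2)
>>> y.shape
(5, 7, 5)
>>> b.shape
(5, 7, 19)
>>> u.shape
(7, 5)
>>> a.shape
(5,)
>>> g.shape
(7, 19, 7)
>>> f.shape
(2, 7, 19, 7, 3)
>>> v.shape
(7, 17)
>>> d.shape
(5, 7, 19)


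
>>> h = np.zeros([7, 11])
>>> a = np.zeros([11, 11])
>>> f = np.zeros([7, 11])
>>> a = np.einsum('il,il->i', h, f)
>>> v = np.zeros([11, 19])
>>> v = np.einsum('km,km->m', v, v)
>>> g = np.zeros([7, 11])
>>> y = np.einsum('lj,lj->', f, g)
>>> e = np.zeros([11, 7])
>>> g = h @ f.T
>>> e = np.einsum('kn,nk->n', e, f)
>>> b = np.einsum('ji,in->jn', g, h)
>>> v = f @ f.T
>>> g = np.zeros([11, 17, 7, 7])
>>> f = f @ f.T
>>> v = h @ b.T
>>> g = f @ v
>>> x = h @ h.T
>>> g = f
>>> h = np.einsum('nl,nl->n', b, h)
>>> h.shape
(7,)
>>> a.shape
(7,)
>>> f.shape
(7, 7)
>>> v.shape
(7, 7)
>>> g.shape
(7, 7)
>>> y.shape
()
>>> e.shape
(7,)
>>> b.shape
(7, 11)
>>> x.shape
(7, 7)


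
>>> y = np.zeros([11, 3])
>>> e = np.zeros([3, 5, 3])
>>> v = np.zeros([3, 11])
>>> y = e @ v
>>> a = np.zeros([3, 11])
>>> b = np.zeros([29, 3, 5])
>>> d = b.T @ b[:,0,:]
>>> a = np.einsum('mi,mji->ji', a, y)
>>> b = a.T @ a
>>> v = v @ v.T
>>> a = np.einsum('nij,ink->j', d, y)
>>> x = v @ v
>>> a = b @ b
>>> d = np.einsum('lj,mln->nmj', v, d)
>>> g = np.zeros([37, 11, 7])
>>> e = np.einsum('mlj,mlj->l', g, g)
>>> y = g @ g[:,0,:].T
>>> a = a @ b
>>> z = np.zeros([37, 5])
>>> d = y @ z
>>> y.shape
(37, 11, 37)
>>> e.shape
(11,)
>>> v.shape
(3, 3)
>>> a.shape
(11, 11)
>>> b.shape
(11, 11)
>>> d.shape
(37, 11, 5)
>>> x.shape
(3, 3)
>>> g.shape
(37, 11, 7)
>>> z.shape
(37, 5)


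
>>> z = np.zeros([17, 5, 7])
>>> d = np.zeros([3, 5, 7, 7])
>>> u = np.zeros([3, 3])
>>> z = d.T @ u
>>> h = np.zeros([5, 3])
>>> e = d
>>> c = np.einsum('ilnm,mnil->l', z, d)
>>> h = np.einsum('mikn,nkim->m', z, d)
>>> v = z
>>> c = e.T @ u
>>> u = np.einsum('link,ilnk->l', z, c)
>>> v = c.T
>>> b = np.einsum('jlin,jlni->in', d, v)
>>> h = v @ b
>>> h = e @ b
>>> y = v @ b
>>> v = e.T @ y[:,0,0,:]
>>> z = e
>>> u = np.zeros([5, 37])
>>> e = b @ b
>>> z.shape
(3, 5, 7, 7)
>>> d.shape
(3, 5, 7, 7)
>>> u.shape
(5, 37)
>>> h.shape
(3, 5, 7, 7)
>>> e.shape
(7, 7)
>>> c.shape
(7, 7, 5, 3)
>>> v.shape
(7, 7, 5, 7)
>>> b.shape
(7, 7)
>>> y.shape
(3, 5, 7, 7)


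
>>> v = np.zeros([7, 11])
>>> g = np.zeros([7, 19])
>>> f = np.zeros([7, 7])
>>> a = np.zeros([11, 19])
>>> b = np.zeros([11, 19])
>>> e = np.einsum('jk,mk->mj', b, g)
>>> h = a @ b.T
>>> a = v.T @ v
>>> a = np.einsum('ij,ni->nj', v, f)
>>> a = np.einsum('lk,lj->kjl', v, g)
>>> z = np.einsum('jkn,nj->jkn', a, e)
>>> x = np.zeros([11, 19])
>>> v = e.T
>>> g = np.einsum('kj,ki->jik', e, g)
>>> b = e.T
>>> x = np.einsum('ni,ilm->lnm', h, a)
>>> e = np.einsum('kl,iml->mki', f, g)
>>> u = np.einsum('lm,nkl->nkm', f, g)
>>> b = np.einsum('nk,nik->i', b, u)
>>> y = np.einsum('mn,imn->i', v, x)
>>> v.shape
(11, 7)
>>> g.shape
(11, 19, 7)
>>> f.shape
(7, 7)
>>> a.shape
(11, 19, 7)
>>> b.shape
(19,)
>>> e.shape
(19, 7, 11)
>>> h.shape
(11, 11)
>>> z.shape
(11, 19, 7)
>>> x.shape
(19, 11, 7)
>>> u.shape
(11, 19, 7)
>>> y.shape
(19,)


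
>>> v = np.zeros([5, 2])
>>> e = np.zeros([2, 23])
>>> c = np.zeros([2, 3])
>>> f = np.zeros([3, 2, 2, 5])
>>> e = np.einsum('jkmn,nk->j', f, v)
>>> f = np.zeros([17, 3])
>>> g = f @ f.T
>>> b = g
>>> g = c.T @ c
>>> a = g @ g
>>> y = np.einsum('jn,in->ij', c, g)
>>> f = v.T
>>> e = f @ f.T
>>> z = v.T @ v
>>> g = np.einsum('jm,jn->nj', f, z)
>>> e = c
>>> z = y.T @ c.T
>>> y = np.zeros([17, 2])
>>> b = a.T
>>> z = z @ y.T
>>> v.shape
(5, 2)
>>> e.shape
(2, 3)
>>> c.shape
(2, 3)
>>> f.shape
(2, 5)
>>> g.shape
(2, 2)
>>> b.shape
(3, 3)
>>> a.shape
(3, 3)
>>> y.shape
(17, 2)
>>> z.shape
(2, 17)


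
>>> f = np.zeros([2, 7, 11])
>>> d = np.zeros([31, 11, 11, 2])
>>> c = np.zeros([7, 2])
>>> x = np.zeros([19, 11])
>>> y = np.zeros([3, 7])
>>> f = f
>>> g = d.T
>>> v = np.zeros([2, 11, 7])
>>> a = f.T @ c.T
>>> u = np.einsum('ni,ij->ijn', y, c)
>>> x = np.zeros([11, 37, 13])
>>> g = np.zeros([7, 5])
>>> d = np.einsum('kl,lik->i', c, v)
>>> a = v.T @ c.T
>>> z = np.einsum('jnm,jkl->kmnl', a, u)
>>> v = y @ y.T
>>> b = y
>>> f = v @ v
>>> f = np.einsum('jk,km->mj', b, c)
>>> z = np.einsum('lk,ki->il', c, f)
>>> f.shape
(2, 3)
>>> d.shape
(11,)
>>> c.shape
(7, 2)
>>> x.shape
(11, 37, 13)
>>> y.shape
(3, 7)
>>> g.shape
(7, 5)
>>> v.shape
(3, 3)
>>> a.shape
(7, 11, 7)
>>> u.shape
(7, 2, 3)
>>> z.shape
(3, 7)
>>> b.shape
(3, 7)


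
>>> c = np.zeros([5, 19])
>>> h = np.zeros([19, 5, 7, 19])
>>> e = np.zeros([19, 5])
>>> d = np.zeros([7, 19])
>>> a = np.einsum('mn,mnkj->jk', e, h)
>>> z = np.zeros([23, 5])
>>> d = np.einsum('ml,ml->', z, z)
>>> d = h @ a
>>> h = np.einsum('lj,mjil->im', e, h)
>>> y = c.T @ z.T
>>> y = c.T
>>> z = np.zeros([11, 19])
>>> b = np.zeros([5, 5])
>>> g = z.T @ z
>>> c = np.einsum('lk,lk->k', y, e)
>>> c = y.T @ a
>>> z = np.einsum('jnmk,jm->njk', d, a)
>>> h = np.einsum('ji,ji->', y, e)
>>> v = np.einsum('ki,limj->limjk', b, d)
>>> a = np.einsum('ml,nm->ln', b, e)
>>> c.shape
(5, 7)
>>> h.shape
()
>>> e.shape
(19, 5)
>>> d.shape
(19, 5, 7, 7)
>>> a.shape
(5, 19)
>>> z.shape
(5, 19, 7)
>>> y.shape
(19, 5)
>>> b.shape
(5, 5)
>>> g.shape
(19, 19)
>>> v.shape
(19, 5, 7, 7, 5)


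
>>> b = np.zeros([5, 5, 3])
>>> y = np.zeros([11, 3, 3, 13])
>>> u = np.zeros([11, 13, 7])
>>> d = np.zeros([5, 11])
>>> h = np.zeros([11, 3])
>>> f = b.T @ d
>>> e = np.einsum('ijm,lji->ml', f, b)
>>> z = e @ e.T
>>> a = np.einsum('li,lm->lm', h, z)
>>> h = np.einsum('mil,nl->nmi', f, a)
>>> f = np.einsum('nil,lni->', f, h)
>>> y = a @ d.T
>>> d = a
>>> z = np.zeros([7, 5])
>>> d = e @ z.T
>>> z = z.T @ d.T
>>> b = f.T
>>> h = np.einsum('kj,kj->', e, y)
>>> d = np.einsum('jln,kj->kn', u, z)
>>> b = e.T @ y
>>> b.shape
(5, 5)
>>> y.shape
(11, 5)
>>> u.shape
(11, 13, 7)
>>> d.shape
(5, 7)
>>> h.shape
()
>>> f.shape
()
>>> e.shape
(11, 5)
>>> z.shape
(5, 11)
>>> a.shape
(11, 11)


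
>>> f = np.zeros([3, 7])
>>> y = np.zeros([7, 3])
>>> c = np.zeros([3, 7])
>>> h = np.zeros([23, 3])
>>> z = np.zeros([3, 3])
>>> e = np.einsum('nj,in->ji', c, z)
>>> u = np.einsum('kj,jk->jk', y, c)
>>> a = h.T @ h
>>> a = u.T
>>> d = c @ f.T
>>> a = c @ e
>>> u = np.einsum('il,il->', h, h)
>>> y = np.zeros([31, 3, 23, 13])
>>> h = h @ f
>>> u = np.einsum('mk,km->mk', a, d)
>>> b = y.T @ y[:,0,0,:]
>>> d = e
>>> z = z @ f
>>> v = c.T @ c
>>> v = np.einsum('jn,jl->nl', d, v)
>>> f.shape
(3, 7)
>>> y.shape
(31, 3, 23, 13)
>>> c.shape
(3, 7)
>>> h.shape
(23, 7)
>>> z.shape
(3, 7)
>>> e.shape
(7, 3)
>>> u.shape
(3, 3)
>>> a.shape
(3, 3)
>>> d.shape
(7, 3)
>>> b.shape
(13, 23, 3, 13)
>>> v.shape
(3, 7)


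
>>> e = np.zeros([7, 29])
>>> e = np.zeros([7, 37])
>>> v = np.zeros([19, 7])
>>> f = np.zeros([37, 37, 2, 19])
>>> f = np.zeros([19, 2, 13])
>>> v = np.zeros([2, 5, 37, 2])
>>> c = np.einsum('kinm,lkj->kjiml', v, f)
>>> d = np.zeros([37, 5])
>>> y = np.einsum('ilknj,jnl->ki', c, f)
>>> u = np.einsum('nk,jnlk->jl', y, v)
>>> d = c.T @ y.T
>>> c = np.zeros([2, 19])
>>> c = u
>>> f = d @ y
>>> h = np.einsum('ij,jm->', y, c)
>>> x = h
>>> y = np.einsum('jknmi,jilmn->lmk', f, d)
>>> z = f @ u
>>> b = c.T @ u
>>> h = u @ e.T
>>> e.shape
(7, 37)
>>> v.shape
(2, 5, 37, 2)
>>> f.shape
(19, 2, 5, 13, 2)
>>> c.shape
(2, 37)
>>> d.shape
(19, 2, 5, 13, 5)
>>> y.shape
(5, 13, 2)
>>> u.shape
(2, 37)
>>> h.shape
(2, 7)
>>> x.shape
()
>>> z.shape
(19, 2, 5, 13, 37)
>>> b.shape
(37, 37)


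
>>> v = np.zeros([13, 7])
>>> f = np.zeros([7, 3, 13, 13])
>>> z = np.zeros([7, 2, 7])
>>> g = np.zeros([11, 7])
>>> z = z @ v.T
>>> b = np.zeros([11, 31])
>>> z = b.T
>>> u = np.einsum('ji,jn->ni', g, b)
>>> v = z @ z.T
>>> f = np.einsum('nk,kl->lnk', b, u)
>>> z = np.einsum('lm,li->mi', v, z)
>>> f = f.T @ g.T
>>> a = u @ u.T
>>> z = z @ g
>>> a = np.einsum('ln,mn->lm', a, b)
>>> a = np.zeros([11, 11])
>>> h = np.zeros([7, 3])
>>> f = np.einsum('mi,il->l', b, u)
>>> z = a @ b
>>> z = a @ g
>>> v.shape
(31, 31)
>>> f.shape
(7,)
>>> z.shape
(11, 7)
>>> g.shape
(11, 7)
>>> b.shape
(11, 31)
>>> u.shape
(31, 7)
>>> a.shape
(11, 11)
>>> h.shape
(7, 3)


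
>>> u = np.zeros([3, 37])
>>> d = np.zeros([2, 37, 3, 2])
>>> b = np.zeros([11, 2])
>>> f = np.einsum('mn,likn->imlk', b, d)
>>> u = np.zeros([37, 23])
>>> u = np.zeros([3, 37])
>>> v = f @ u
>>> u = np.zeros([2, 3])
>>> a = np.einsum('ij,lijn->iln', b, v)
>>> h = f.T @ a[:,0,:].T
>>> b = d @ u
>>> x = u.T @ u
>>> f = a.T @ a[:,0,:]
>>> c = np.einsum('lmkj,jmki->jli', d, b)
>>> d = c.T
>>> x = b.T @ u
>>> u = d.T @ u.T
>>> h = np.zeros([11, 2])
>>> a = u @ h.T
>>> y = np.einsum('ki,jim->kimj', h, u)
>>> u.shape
(2, 2, 2)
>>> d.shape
(3, 2, 2)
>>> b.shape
(2, 37, 3, 3)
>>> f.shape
(37, 37, 37)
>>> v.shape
(37, 11, 2, 37)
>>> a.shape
(2, 2, 11)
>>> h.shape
(11, 2)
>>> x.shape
(3, 3, 37, 3)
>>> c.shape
(2, 2, 3)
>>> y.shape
(11, 2, 2, 2)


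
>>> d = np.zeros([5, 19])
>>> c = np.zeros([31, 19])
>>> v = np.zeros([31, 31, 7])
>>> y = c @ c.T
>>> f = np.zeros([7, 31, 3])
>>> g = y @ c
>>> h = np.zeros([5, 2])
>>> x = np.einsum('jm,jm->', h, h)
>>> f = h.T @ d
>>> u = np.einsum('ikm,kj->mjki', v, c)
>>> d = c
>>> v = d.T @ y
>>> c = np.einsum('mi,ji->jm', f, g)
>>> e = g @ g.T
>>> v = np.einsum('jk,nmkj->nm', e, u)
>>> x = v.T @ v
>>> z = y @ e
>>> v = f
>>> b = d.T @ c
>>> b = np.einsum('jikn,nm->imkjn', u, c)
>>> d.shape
(31, 19)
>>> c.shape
(31, 2)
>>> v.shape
(2, 19)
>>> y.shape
(31, 31)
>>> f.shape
(2, 19)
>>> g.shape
(31, 19)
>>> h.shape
(5, 2)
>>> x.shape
(19, 19)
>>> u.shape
(7, 19, 31, 31)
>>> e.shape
(31, 31)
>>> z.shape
(31, 31)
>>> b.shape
(19, 2, 31, 7, 31)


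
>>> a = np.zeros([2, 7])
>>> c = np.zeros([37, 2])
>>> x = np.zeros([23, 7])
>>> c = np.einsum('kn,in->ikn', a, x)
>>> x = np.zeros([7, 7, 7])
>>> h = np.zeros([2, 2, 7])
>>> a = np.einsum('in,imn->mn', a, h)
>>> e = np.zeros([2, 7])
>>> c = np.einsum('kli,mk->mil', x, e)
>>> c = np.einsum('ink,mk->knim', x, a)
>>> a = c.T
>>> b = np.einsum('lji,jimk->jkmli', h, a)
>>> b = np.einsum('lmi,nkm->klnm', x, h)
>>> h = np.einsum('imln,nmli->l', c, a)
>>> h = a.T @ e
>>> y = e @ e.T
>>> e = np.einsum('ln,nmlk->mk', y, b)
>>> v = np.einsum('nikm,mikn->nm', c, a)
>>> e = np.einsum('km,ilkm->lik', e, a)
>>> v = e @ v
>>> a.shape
(2, 7, 7, 7)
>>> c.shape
(7, 7, 7, 2)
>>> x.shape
(7, 7, 7)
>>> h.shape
(7, 7, 7, 7)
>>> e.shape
(7, 2, 7)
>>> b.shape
(2, 7, 2, 7)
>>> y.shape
(2, 2)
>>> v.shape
(7, 2, 2)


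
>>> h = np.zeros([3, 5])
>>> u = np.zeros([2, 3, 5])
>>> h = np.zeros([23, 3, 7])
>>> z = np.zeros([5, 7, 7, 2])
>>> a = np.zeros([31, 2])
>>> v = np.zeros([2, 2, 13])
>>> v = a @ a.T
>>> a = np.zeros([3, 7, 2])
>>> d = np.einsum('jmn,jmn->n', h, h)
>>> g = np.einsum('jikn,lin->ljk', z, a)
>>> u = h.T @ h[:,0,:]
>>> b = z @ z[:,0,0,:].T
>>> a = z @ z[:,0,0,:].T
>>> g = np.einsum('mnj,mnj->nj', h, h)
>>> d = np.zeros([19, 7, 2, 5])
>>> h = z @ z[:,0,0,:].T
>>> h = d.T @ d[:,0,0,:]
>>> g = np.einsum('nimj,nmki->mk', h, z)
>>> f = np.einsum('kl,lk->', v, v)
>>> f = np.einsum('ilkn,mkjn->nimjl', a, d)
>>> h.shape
(5, 2, 7, 5)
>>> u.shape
(7, 3, 7)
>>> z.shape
(5, 7, 7, 2)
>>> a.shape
(5, 7, 7, 5)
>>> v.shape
(31, 31)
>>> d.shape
(19, 7, 2, 5)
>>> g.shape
(7, 7)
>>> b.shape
(5, 7, 7, 5)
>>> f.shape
(5, 5, 19, 2, 7)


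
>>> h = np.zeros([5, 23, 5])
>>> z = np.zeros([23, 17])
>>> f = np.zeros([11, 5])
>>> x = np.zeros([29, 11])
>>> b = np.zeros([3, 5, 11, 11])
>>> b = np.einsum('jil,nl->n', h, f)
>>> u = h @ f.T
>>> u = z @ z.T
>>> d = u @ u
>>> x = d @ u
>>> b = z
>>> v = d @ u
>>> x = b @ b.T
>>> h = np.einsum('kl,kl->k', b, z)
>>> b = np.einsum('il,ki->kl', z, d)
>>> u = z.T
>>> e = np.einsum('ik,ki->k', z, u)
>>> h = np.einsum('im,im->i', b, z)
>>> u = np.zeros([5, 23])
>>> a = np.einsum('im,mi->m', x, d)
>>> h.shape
(23,)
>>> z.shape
(23, 17)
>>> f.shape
(11, 5)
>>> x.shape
(23, 23)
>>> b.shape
(23, 17)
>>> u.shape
(5, 23)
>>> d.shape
(23, 23)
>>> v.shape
(23, 23)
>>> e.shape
(17,)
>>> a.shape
(23,)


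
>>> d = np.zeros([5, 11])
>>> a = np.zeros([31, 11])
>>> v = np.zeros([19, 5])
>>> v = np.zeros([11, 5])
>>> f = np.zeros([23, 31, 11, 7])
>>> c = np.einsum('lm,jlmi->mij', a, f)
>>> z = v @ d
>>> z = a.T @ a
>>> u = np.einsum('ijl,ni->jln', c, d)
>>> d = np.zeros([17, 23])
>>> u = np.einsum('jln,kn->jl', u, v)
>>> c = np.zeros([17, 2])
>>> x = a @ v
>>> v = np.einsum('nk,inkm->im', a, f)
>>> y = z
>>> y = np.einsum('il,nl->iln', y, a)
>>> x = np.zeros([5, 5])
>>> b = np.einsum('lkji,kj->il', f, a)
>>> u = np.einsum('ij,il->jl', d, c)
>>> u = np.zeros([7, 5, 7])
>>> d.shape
(17, 23)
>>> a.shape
(31, 11)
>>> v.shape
(23, 7)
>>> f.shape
(23, 31, 11, 7)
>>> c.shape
(17, 2)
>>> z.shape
(11, 11)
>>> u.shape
(7, 5, 7)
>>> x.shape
(5, 5)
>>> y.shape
(11, 11, 31)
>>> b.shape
(7, 23)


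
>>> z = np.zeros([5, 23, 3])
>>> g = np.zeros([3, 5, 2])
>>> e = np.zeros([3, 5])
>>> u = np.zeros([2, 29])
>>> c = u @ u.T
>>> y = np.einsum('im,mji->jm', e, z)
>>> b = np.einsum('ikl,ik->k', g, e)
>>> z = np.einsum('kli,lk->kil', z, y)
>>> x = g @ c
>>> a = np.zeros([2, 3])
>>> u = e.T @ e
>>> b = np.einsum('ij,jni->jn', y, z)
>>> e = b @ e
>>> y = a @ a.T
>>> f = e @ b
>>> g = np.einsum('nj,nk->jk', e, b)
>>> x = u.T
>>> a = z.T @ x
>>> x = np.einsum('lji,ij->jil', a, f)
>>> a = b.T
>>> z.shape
(5, 3, 23)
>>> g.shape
(5, 3)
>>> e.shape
(5, 5)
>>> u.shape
(5, 5)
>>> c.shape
(2, 2)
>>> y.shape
(2, 2)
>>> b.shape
(5, 3)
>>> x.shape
(3, 5, 23)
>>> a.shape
(3, 5)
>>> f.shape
(5, 3)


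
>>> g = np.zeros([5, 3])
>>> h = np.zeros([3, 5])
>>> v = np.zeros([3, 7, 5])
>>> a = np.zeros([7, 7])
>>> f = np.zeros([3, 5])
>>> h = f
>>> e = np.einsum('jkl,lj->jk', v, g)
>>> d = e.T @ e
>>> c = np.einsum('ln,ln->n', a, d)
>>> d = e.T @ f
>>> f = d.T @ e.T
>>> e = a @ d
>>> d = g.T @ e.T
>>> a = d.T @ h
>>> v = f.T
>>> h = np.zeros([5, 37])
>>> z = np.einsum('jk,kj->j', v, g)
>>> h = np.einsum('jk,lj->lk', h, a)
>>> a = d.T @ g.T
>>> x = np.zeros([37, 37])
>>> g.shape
(5, 3)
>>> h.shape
(7, 37)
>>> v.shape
(3, 5)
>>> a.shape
(7, 5)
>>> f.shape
(5, 3)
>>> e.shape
(7, 5)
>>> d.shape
(3, 7)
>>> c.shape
(7,)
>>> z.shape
(3,)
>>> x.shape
(37, 37)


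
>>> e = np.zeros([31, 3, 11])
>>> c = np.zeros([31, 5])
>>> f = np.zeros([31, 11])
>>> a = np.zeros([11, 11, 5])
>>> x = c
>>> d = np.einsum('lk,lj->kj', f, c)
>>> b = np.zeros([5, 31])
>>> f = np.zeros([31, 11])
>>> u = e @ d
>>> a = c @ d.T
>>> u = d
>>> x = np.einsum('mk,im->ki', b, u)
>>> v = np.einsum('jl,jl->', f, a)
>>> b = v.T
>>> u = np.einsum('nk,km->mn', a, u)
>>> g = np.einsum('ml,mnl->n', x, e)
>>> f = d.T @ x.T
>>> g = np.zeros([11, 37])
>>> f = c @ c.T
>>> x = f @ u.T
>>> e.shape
(31, 3, 11)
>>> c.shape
(31, 5)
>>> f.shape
(31, 31)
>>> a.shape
(31, 11)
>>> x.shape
(31, 5)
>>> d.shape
(11, 5)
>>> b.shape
()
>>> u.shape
(5, 31)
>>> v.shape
()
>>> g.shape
(11, 37)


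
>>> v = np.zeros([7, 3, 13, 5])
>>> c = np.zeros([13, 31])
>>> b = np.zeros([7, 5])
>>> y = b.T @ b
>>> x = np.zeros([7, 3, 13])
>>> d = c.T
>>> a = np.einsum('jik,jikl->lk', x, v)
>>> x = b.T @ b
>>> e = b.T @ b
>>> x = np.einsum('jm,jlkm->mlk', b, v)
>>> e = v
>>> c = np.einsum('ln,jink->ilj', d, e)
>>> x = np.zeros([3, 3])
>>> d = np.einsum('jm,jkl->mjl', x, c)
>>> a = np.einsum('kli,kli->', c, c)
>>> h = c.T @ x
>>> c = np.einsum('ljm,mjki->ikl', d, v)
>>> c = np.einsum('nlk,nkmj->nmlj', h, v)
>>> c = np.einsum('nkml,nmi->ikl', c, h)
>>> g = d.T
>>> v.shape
(7, 3, 13, 5)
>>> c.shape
(3, 13, 5)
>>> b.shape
(7, 5)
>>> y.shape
(5, 5)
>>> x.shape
(3, 3)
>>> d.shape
(3, 3, 7)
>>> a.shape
()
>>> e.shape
(7, 3, 13, 5)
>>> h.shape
(7, 31, 3)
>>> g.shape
(7, 3, 3)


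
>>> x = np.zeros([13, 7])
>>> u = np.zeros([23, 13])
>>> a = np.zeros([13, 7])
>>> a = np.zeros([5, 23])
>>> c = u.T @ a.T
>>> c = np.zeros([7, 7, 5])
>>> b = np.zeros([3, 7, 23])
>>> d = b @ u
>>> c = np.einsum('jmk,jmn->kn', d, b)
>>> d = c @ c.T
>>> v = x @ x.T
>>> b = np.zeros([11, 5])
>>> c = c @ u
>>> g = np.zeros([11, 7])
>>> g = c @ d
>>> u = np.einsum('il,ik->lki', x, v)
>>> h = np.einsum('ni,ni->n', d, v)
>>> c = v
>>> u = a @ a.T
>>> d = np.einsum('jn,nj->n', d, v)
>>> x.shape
(13, 7)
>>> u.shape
(5, 5)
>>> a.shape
(5, 23)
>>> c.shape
(13, 13)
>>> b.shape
(11, 5)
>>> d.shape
(13,)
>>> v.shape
(13, 13)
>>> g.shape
(13, 13)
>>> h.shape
(13,)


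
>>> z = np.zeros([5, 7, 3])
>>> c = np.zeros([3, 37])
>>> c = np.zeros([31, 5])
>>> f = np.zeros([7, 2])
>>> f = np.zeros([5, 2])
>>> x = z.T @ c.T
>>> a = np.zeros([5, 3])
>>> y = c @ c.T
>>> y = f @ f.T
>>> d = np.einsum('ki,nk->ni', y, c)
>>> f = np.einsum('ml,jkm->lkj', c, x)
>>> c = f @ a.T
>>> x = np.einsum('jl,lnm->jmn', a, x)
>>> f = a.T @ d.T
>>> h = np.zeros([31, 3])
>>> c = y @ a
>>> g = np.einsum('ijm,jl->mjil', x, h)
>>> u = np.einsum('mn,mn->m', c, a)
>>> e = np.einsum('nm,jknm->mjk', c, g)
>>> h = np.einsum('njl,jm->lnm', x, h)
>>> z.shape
(5, 7, 3)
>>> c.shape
(5, 3)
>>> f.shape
(3, 31)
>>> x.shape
(5, 31, 7)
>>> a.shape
(5, 3)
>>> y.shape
(5, 5)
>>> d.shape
(31, 5)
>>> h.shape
(7, 5, 3)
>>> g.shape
(7, 31, 5, 3)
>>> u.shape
(5,)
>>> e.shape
(3, 7, 31)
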